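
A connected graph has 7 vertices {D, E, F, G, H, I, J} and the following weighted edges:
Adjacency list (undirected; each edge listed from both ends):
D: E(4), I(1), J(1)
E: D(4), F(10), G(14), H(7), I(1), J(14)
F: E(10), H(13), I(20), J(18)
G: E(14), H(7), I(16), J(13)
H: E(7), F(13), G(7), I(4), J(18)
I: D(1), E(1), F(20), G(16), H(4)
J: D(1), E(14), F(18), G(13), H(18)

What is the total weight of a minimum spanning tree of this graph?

24

Kruskal: consider edges lightest-first.
D—I (1): add. Components now {D,I} {E} {F} {G} {H} {J}
D—J (1): add. Components now {D,I,J} {E} {F} {G} {H}
E—I (1): add. Components now {D,E,I,J} {F} {G} {H}
D—E (4): skip — D and E already connected.
H—I (4): add. Components now {D,E,H,I,J} {F} {G}
E—H (7): skip — E and H already connected.
G—H (7): add. Components now {D,E,G,H,I,J} {F}
E—F (10): add. Components now {D,E,F,G,H,I,J}
MST edges: D—I, D—J, E—I, H—I, G—H, E—F; total weight 1+1+1+4+7+10 = 24.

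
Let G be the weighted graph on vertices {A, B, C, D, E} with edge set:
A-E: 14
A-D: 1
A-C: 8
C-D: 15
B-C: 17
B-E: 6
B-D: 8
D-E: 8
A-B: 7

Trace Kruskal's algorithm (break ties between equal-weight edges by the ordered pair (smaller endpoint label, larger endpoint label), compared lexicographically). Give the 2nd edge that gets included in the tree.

Sort edges by weight, then run Kruskal:
A-D (1): add — endpoints in different components.
B-E (6): add — endpoints in different components.
A-B (7): add — endpoints in different components.
A-C (8): add — endpoints in different components.
The 2nd edge added is B-E.

B-E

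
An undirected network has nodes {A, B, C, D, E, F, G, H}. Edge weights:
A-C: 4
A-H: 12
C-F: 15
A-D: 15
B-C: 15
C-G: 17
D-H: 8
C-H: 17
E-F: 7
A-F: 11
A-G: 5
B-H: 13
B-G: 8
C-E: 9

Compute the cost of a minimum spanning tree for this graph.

Grow the tree from D using Prim:
Step 1: frontier [D-H 8, A-D 15] → take D-H (8); add H.
Step 2: frontier [A-D 15, A-H 12, B-H 13, C-H 17] → take A-H (12); add A.
Step 3: frontier [A-C 4, A-G 5, A-F 11, B-H 13, C-H 17] → take A-C (4); add C.
Step 4: frontier [A-G 5, A-F 11, C-E 9, B-C 15, C-F 15, C-G 17, B-H 13] → take A-G (5); add G.
Step 5: frontier [A-F 11, C-E 9, B-C 15, C-F 15, B-G 8, B-H 13] → take B-G (8); add B.
Step 6: frontier [A-F 11, C-E 9, C-F 15] → take C-E (9); add E.
Step 7: frontier [A-F 11, C-F 15, E-F 7] → take E-F (7); add F.
MST edges: D-H, A-H, A-C, A-G, B-G, C-E, E-F; total weight 8+12+4+5+8+9+7 = 53.

53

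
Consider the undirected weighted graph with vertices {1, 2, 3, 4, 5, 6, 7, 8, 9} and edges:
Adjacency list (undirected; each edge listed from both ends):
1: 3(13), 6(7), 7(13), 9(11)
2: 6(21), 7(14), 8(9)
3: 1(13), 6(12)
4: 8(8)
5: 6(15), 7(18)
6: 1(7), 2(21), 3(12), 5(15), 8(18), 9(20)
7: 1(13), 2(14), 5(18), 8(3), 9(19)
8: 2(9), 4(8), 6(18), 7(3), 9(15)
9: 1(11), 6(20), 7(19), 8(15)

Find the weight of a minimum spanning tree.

78

Prim, starting at 9.
Step 1: cheapest edge leaving the tree is 1-9 (11); add 1.
Step 2: cheapest edge leaving the tree is 1-6 (7); add 6.
Step 3: cheapest edge leaving the tree is 3-6 (12); add 3.
Step 4: cheapest edge leaving the tree is 1-7 (13); add 7.
Step 5: cheapest edge leaving the tree is 7-8 (3); add 8.
Step 6: cheapest edge leaving the tree is 4-8 (8); add 4.
Step 7: cheapest edge leaving the tree is 2-8 (9); add 2.
Step 8: cheapest edge leaving the tree is 5-6 (15); add 5.
MST edges: 1-9, 1-6, 3-6, 1-7, 7-8, 4-8, 2-8, 5-6; total weight 11+7+12+13+3+8+9+15 = 78.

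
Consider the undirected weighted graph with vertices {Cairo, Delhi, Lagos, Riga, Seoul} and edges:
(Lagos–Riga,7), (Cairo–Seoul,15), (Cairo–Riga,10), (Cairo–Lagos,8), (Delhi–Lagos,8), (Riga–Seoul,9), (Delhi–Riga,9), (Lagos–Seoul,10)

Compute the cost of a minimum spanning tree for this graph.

32

Prim's algorithm from Lagos:
Step 1: cheapest edge leaving the tree is Lagos–Riga (7); add Riga.
Step 2: cheapest edge leaving the tree is Cairo–Lagos (8); add Cairo.
Step 3: cheapest edge leaving the tree is Delhi–Lagos (8); add Delhi.
Step 4: cheapest edge leaving the tree is Riga–Seoul (9); add Seoul.
MST edges: Lagos–Riga, Cairo–Lagos, Delhi–Lagos, Riga–Seoul; total weight 7+8+8+9 = 32.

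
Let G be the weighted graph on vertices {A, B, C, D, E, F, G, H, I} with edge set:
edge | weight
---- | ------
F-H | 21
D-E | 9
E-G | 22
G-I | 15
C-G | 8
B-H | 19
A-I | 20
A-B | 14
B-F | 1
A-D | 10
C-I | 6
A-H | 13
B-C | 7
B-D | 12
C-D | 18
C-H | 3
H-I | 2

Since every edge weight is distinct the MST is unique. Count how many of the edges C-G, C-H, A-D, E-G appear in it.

Kruskal: consider edges lightest-first.
B-F (1): add — endpoints in different components.
H-I (2): add — endpoints in different components.
C-H (3): add — endpoints in different components.
C-I (6): skip — C and I already connected.
B-C (7): add — endpoints in different components.
C-G (8): add — endpoints in different components.
D-E (9): add — endpoints in different components.
A-D (10): add — endpoints in different components.
B-D (12): add — endpoints in different components.
MST edge set: {B-F, H-I, C-H, B-C, C-G, D-E, A-D, B-D}.
Of the listed edges, {C-G, C-H, A-D} are in the MST → 3.

3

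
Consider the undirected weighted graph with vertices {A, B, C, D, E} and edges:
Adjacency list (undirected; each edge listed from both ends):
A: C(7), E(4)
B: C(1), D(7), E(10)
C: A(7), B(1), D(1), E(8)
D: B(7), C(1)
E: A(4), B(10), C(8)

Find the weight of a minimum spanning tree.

Grow the tree from A using Prim:
Step 1: frontier [A—E 4, A—C 7] → take A—E (4); add E.
Step 2: frontier [A—C 7, C—E 8, B—E 10] → take A—C (7); add C.
Step 3: frontier [B—C 1, C—D 1, B—E 10] → take B—C (1); add B.
Step 4: frontier [B—D 7, C—D 1] → take C—D (1); add D.
MST edges: A—E, A—C, B—C, C—D; total weight 4+7+1+1 = 13.

13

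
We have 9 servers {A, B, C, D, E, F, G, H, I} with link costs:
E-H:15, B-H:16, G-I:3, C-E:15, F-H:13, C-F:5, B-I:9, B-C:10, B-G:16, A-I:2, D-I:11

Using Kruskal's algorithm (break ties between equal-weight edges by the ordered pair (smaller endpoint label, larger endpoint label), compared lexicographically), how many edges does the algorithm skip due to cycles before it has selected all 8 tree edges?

Sort edges by weight, then run Kruskal:
A-I (2): add — endpoints in different components.
G-I (3): add — endpoints in different components.
C-F (5): add — endpoints in different components.
B-I (9): add — endpoints in different components.
B-C (10): add — endpoints in different components.
D-I (11): add — endpoints in different components.
F-H (13): add — endpoints in different components.
C-E (15): add — endpoints in different components.
Edges rejected before the tree was complete: 0.

0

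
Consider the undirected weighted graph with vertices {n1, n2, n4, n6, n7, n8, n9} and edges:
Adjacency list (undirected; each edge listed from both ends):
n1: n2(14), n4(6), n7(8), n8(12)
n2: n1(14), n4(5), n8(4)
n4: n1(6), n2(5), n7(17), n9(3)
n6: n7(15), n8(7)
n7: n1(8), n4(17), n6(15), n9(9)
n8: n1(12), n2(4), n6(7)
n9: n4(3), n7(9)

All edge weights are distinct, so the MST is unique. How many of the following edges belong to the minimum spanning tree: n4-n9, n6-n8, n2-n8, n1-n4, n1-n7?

5

Sort edges by weight, then run Kruskal:
n4-n9 (3): add — endpoints in different components.
n2-n8 (4): add — endpoints in different components.
n2-n4 (5): add — endpoints in different components.
n1-n4 (6): add — endpoints in different components.
n6-n8 (7): add — endpoints in different components.
n1-n7 (8): add — endpoints in different components.
MST edge set: {n4-n9, n2-n8, n2-n4, n1-n4, n6-n8, n1-n7}.
Of the listed edges, {n4-n9, n6-n8, n2-n8, n1-n4, n1-n7} are in the MST → 5.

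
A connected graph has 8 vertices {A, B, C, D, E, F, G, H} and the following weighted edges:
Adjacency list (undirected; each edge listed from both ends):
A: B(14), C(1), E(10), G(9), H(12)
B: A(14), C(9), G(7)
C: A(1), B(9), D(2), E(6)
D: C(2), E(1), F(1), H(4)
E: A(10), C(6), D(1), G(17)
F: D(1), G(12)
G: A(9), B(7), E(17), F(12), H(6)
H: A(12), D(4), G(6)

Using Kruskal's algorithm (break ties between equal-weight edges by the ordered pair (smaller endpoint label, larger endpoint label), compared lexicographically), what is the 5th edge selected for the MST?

Kruskal's algorithm — process edges by increasing weight (ties by edge label):
A—C (1): add — endpoints in different components.
D—E (1): add — endpoints in different components.
D—F (1): add — endpoints in different components.
C—D (2): add — endpoints in different components.
D—H (4): add — endpoints in different components.
C—E (6): skip — C and E already connected.
G—H (6): add — endpoints in different components.
B—G (7): add — endpoints in different components.
The 5th edge added is D—H.

D-H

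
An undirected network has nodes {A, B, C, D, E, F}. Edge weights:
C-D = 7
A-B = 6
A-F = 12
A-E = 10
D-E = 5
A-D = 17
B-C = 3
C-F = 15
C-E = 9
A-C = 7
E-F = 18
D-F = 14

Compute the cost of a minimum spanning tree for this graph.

33

Grow the tree from E using Prim:
Step 1: frontier [D-E 5, C-E 9, A-E 10, E-F 18] → take D-E (5); add D.
Step 2: frontier [C-D 7, D-F 14, A-D 17, C-E 9, A-E 10, E-F 18] → take C-D (7); add C.
Step 3: frontier [B-C 3, A-C 7, C-F 15, D-F 14, A-D 17, A-E 10, E-F 18] → take B-C (3); add B.
Step 4: frontier [A-B 6, A-C 7, C-F 15, D-F 14, A-D 17, A-E 10, E-F 18] → take A-B (6); add A.
Step 5: frontier [A-F 12, C-F 15, D-F 14, E-F 18] → take A-F (12); add F.
MST edges: D-E, C-D, B-C, A-B, A-F; total weight 5+7+3+6+12 = 33.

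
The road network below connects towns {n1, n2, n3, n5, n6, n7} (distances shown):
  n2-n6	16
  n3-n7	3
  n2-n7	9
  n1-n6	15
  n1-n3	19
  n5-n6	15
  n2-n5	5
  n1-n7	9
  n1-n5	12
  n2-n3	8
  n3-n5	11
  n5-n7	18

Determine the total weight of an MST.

Prim, starting at n1.
Step 1: cheapest edge leaving the tree is n1-n7 (9); add n7.
Step 2: cheapest edge leaving the tree is n3-n7 (3); add n3.
Step 3: cheapest edge leaving the tree is n2-n3 (8); add n2.
Step 4: cheapest edge leaving the tree is n2-n5 (5); add n5.
Step 5: cheapest edge leaving the tree is n1-n6 (15); add n6.
MST edges: n1-n7, n3-n7, n2-n3, n2-n5, n1-n6; total weight 9+3+8+5+15 = 40.

40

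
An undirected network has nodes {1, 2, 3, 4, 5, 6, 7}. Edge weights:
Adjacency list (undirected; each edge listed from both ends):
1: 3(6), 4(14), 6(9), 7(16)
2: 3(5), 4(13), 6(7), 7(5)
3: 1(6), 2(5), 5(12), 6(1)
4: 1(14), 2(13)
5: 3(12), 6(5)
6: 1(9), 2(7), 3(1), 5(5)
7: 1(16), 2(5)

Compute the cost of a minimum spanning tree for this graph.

35

Sort edges by weight, then run Kruskal:
3–6 (1): add — endpoints in different components.
2–3 (5): add — endpoints in different components.
2–7 (5): add — endpoints in different components.
5–6 (5): add — endpoints in different components.
1–3 (6): add — endpoints in different components.
2–6 (7): skip — 2 and 6 already connected.
1–6 (9): skip — 1 and 6 already connected.
3–5 (12): skip — 3 and 5 already connected.
2–4 (13): add — endpoints in different components.
MST edges: 3–6, 2–3, 2–7, 5–6, 1–3, 2–4; total weight 1+5+5+5+6+13 = 35.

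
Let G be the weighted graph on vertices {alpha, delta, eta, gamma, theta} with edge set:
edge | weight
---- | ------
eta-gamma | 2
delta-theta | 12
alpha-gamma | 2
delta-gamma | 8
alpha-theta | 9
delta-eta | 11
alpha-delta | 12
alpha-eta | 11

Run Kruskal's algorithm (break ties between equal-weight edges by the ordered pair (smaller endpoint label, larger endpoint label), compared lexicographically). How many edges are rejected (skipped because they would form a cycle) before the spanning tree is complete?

Sort edges by weight, then run Kruskal:
alpha-gamma (2): add. Components now {theta} {eta} {delta} {alpha,gamma}
eta-gamma (2): add. Components now {theta} {alpha,eta,gamma} {delta}
delta-gamma (8): add. Components now {theta} {alpha,delta,eta,gamma}
alpha-theta (9): add. Components now {alpha,delta,eta,gamma,theta}
Edges rejected before the tree was complete: 0.

0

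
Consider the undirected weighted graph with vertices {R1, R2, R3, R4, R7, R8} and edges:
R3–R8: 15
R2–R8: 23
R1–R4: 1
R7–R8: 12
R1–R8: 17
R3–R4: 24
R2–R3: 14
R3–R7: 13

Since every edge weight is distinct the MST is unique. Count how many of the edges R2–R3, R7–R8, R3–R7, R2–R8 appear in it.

Kruskal's algorithm — process edges by increasing weight (ties by edge label):
R1–R4 (1): add — endpoints in different components.
R7–R8 (12): add — endpoints in different components.
R3–R7 (13): add — endpoints in different components.
R2–R3 (14): add — endpoints in different components.
R3–R8 (15): skip — R8 and R3 already connected.
R1–R8 (17): add — endpoints in different components.
MST edge set: {R1–R4, R7–R8, R3–R7, R2–R3, R1–R8}.
Of the listed edges, {R2–R3, R7–R8, R3–R7} are in the MST → 3.

3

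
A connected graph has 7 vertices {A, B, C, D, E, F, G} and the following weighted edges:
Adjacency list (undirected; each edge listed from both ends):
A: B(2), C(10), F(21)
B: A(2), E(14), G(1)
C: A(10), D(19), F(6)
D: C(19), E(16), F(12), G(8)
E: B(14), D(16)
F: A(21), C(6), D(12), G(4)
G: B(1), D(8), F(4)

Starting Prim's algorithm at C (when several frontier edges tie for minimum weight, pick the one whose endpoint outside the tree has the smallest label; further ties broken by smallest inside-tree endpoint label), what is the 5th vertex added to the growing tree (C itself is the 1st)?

A

Prim, starting at C.
Step 1: frontier [C—F 6, A—C 10, C—D 19] → take C—F (6); add F.
Step 2: frontier [A—C 10, C—D 19, F—G 4, D—F 12, A—F 21] → take F—G (4); add G.
Step 3: frontier [A—C 10, C—D 19, D—F 12, A—F 21, B—G 1, D—G 8] → take B—G (1); add B.
Step 4: frontier [A—B 2, B—E 14, A—C 10, C—D 19, D—F 12, A—F 21, D—G 8] → take A—B (2); add A.
Step 5: frontier [B—E 14, C—D 19, D—F 12, D—G 8] → take D—G (8); add D.
Step 6: frontier [B—E 14, D—E 16] → take B—E (14); add E.
Vertex order: C, F, G, B, A, D, E. The 5th vertex is A.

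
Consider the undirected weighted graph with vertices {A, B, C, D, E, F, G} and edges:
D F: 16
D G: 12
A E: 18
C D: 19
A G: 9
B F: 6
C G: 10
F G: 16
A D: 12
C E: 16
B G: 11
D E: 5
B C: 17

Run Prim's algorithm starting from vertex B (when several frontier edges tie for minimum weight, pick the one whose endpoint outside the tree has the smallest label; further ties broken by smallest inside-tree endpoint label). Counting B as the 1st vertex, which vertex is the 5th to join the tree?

C

Prim, starting at B.
Step 1: frontier [B F 6, B G 11, B C 17] → take B F (6); add F.
Step 2: frontier [B G 11, B C 17, D F 16, F G 16] → take B G (11); add G.
Step 3: frontier [B C 17, D F 16, A G 9, C G 10, D G 12] → take A G (9); add A.
Step 4: frontier [A D 12, A E 18, B C 17, D F 16, C G 10, D G 12] → take C G (10); add C.
Step 5: frontier [A D 12, A E 18, C E 16, C D 19, D F 16, D G 12] → take A D (12); add D.
Step 6: frontier [A E 18, C E 16, D E 5] → take D E (5); add E.
Vertex order: B, F, G, A, C, D, E. The 5th vertex is C.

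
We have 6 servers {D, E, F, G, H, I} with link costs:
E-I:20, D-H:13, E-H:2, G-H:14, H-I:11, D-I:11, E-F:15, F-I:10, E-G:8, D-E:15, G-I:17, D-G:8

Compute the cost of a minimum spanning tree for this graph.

39

Sort edges by weight, then run Kruskal:
E-H (2): add — endpoints in different components.
D-G (8): add — endpoints in different components.
E-G (8): add — endpoints in different components.
F-I (10): add — endpoints in different components.
D-I (11): add — endpoints in different components.
MST edges: E-H, D-G, E-G, F-I, D-I; total weight 2+8+8+10+11 = 39.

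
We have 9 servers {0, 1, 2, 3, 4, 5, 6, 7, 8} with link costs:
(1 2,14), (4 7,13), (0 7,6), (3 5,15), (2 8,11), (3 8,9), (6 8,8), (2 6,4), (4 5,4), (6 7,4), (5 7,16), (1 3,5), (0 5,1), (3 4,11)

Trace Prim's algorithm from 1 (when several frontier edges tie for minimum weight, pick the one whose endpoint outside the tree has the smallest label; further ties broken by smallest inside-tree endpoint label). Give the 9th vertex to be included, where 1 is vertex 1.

4

Prim's algorithm from 1:
Step 1: frontier [1 3 5, 1 2 14] → take 1 3 (5); add 3.
Step 2: frontier [1 2 14, 3 8 9, 3 4 11, 3 5 15] → take 3 8 (9); add 8.
Step 3: frontier [1 2 14, 3 4 11, 3 5 15, 6 8 8, 2 8 11] → take 6 8 (8); add 6.
Step 4: frontier [1 2 14, 3 4 11, 3 5 15, 2 6 4, 6 7 4, 2 8 11] → take 2 6 (4); add 2.
Step 5: frontier [3 4 11, 3 5 15, 6 7 4] → take 6 7 (4); add 7.
Step 6: frontier [3 4 11, 3 5 15, 0 7 6, 4 7 13, 5 7 16] → take 0 7 (6); add 0.
Step 7: frontier [0 5 1, 3 4 11, 3 5 15, 4 7 13, 5 7 16] → take 0 5 (1); add 5.
Step 8: frontier [3 4 11, 4 5 4, 4 7 13] → take 4 5 (4); add 4.
Vertex order: 1, 3, 8, 6, 2, 7, 0, 5, 4. The 9th vertex is 4.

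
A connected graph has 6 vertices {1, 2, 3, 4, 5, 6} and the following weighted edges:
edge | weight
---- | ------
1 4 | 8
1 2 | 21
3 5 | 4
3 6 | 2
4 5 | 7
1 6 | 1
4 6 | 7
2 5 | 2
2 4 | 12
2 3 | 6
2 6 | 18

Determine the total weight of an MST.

Kruskal's algorithm — process edges by increasing weight (ties by edge label):
1 6 (1): add — endpoints in different components.
2 5 (2): add — endpoints in different components.
3 6 (2): add — endpoints in different components.
3 5 (4): add — endpoints in different components.
2 3 (6): skip — 2 and 3 already connected.
4 5 (7): add — endpoints in different components.
MST edges: 1 6, 2 5, 3 6, 3 5, 4 5; total weight 1+2+2+4+7 = 16.

16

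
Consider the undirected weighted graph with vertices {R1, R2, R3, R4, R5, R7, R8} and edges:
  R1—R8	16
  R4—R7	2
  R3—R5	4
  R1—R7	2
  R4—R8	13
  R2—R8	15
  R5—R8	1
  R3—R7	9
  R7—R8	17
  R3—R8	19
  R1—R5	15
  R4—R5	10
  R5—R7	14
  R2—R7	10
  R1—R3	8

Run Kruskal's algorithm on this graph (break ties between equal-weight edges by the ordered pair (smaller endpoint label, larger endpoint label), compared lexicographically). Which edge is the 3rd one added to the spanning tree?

R4-R7

Sort edges by weight, then run Kruskal:
R5—R8 (1): add — endpoints in different components.
R1—R7 (2): add — endpoints in different components.
R4—R7 (2): add — endpoints in different components.
R3—R5 (4): add — endpoints in different components.
R1—R3 (8): add — endpoints in different components.
R3—R7 (9): skip — R3 and R7 already connected.
R2—R7 (10): add — endpoints in different components.
The 3rd edge added is R4—R7.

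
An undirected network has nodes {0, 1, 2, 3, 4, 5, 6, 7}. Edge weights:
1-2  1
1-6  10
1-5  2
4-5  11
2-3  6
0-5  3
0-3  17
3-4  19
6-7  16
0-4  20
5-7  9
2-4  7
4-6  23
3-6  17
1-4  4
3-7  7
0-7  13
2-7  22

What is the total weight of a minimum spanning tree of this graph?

Sort edges by weight, then run Kruskal:
1-2 (1): add — endpoints in different components.
1-5 (2): add — endpoints in different components.
0-5 (3): add — endpoints in different components.
1-4 (4): add — endpoints in different components.
2-3 (6): add — endpoints in different components.
2-4 (7): skip — 2 and 4 already connected.
3-7 (7): add — endpoints in different components.
5-7 (9): skip — 5 and 7 already connected.
1-6 (10): add — endpoints in different components.
MST edges: 1-2, 1-5, 0-5, 1-4, 2-3, 3-7, 1-6; total weight 1+2+3+4+6+7+10 = 33.

33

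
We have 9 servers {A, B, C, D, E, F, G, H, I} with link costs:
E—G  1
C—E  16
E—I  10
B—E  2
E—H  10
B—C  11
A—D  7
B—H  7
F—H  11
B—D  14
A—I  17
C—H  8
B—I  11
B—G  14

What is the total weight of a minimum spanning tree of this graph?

Sort edges by weight, then run Kruskal:
E—G (1): add — endpoints in different components.
B—E (2): add — endpoints in different components.
A—D (7): add — endpoints in different components.
B—H (7): add — endpoints in different components.
C—H (8): add — endpoints in different components.
E—H (10): skip — E and H already connected.
E—I (10): add — endpoints in different components.
B—C (11): skip — B and C already connected.
B—I (11): skip — B and I already connected.
F—H (11): add — endpoints in different components.
B—D (14): add — endpoints in different components.
MST edges: E—G, B—E, A—D, B—H, C—H, E—I, F—H, B—D; total weight 1+2+7+7+8+10+11+14 = 60.

60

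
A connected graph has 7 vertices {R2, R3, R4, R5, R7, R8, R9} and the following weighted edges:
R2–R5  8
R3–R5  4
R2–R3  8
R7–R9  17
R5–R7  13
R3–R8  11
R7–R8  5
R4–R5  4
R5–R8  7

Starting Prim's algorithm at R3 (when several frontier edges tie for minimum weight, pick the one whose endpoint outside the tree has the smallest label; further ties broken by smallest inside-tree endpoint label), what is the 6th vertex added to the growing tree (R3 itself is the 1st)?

R2

Prim's algorithm from R3:
Step 1: frontier [R3–R5 4, R2–R3 8, R3–R8 11] → take R3–R5 (4); add R5.
Step 2: frontier [R2–R3 8, R3–R8 11, R4–R5 4, R5–R8 7, R2–R5 8, R5–R7 13] → take R4–R5 (4); add R4.
Step 3: frontier [R2–R3 8, R3–R8 11, R5–R8 7, R2–R5 8, R5–R7 13] → take R5–R8 (7); add R8.
Step 4: frontier [R2–R3 8, R2–R5 8, R5–R7 13, R7–R8 5] → take R7–R8 (5); add R7.
Step 5: frontier [R2–R3 8, R2–R5 8, R7–R9 17] → take R2–R3 (8); add R2.
Step 6: frontier [R7–R9 17] → take R7–R9 (17); add R9.
Vertex order: R3, R5, R4, R8, R7, R2, R9. The 6th vertex is R2.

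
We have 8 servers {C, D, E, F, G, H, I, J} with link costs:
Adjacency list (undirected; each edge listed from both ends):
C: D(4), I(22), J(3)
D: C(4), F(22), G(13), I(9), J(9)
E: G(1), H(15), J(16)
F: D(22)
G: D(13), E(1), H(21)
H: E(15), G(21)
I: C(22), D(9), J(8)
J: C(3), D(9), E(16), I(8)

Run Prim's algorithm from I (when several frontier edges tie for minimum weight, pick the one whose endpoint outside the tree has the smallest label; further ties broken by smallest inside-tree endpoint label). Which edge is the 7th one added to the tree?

D-F

Grow the tree from I using Prim:
Step 1: cheapest edge leaving the tree is I-J (8); add J.
Step 2: cheapest edge leaving the tree is C-J (3); add C.
Step 3: cheapest edge leaving the tree is C-D (4); add D.
Step 4: cheapest edge leaving the tree is D-G (13); add G.
Step 5: cheapest edge leaving the tree is E-G (1); add E.
Step 6: cheapest edge leaving the tree is E-H (15); add H.
Step 7: cheapest edge leaving the tree is D-F (22); add F.
The 7th edge added is D-F.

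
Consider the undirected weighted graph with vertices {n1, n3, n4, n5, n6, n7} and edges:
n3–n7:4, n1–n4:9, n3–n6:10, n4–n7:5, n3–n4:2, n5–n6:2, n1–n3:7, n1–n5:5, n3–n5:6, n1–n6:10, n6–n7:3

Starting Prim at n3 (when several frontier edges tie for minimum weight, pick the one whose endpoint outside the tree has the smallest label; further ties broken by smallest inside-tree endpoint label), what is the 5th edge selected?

Grow the tree from n3 using Prim:
Step 1: frontier [n3–n4 2, n3–n7 4, n3–n5 6, n1–n3 7, n3–n6 10] → take n3–n4 (2); add n4.
Step 2: frontier [n3–n7 4, n3–n5 6, n1–n3 7, n3–n6 10, n4–n7 5, n1–n4 9] → take n3–n7 (4); add n7.
Step 3: frontier [n3–n5 6, n1–n3 7, n3–n6 10, n1–n4 9, n6–n7 3] → take n6–n7 (3); add n6.
Step 4: frontier [n3–n5 6, n1–n3 7, n1–n4 9, n5–n6 2, n1–n6 10] → take n5–n6 (2); add n5.
Step 5: frontier [n1–n3 7, n1–n4 9, n1–n5 5, n1–n6 10] → take n1–n5 (5); add n1.
The 5th edge added is n1–n5.

n1-n5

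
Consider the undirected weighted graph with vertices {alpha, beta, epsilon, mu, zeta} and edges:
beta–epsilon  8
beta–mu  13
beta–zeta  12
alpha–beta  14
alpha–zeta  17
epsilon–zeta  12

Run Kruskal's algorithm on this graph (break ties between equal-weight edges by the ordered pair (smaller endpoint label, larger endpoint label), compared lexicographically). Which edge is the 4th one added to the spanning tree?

alpha-beta

Kruskal's algorithm — process edges by increasing weight (ties by edge label):
beta–epsilon (8): add — endpoints in different components.
beta–zeta (12): add — endpoints in different components.
epsilon–zeta (12): skip — zeta and epsilon already connected.
beta–mu (13): add — endpoints in different components.
alpha–beta (14): add — endpoints in different components.
The 4th edge added is alpha–beta.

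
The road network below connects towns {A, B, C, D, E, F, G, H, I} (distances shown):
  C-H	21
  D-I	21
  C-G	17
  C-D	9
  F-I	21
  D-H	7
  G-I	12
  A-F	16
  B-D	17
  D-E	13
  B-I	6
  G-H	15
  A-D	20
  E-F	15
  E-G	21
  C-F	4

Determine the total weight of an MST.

Grow the tree from D using Prim:
Step 1: cheapest edge leaving the tree is D-H (7); add H.
Step 2: cheapest edge leaving the tree is C-D (9); add C.
Step 3: cheapest edge leaving the tree is C-F (4); add F.
Step 4: cheapest edge leaving the tree is D-E (13); add E.
Step 5: cheapest edge leaving the tree is G-H (15); add G.
Step 6: cheapest edge leaving the tree is G-I (12); add I.
Step 7: cheapest edge leaving the tree is B-I (6); add B.
Step 8: cheapest edge leaving the tree is A-F (16); add A.
MST edges: D-H, C-D, C-F, D-E, G-H, G-I, B-I, A-F; total weight 7+9+4+13+15+12+6+16 = 82.

82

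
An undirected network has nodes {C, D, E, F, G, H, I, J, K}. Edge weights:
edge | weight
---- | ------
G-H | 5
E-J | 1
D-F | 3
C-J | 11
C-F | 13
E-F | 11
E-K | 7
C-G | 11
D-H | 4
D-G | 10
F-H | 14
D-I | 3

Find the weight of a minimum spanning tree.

Grow the tree from D using Prim:
Step 1: cheapest edge leaving the tree is D-F (3); add F.
Step 2: cheapest edge leaving the tree is D-I (3); add I.
Step 3: cheapest edge leaving the tree is D-H (4); add H.
Step 4: cheapest edge leaving the tree is G-H (5); add G.
Step 5: cheapest edge leaving the tree is C-G (11); add C.
Step 6: cheapest edge leaving the tree is E-F (11); add E.
Step 7: cheapest edge leaving the tree is E-J (1); add J.
Step 8: cheapest edge leaving the tree is E-K (7); add K.
MST edges: D-F, D-I, D-H, G-H, C-G, E-F, E-J, E-K; total weight 3+3+4+5+11+11+1+7 = 45.

45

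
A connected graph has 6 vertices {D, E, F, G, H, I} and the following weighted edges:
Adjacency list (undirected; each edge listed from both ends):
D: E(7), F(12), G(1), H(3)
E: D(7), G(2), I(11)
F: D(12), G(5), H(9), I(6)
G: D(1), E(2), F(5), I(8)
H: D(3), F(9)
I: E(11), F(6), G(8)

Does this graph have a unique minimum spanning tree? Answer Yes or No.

Yes

Kruskal's algorithm — process edges by increasing weight (ties by edge label):
D—G (1): add. Components now {D,G} {E} {F} {H} {I}
E—G (2): add. Components now {D,E,G} {F} {H} {I}
D—H (3): add. Components now {D,E,G,H} {F} {I}
F—G (5): add. Components now {D,E,F,G,H} {I}
F—I (6): add. Components now {D,E,F,G,H,I}
Every non-tree edge has weight strictly greater than the heaviest edge on the tree path between its endpoints, so the MST is unique.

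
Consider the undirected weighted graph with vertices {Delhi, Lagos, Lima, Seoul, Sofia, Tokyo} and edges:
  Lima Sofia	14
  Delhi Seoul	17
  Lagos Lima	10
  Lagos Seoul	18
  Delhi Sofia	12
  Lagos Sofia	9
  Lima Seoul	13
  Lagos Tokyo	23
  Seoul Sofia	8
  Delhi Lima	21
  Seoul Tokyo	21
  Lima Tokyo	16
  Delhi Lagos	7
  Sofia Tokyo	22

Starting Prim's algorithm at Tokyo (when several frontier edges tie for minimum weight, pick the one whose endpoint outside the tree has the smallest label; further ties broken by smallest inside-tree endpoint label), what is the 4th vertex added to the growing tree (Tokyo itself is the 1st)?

Delhi

Prim, starting at Tokyo.
Step 1: cheapest edge leaving the tree is Lima Tokyo (16); add Lima.
Step 2: cheapest edge leaving the tree is Lagos Lima (10); add Lagos.
Step 3: cheapest edge leaving the tree is Delhi Lagos (7); add Delhi.
Step 4: cheapest edge leaving the tree is Lagos Sofia (9); add Sofia.
Step 5: cheapest edge leaving the tree is Seoul Sofia (8); add Seoul.
Vertex order: Tokyo, Lima, Lagos, Delhi, Sofia, Seoul. The 4th vertex is Delhi.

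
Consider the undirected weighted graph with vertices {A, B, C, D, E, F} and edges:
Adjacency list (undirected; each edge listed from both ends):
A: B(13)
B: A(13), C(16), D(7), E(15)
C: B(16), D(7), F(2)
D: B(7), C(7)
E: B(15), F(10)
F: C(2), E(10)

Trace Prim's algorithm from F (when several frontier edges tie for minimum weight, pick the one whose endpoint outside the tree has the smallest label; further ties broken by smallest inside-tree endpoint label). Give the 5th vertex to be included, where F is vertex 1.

Prim, starting at F.
Step 1: frontier [C F 2, E F 10] → take C F (2); add C.
Step 2: frontier [C D 7, B C 16, E F 10] → take C D (7); add D.
Step 3: frontier [B C 16, B D 7, E F 10] → take B D (7); add B.
Step 4: frontier [A B 13, B E 15, E F 10] → take E F (10); add E.
Step 5: frontier [A B 13] → take A B (13); add A.
Vertex order: F, C, D, B, E, A. The 5th vertex is E.

E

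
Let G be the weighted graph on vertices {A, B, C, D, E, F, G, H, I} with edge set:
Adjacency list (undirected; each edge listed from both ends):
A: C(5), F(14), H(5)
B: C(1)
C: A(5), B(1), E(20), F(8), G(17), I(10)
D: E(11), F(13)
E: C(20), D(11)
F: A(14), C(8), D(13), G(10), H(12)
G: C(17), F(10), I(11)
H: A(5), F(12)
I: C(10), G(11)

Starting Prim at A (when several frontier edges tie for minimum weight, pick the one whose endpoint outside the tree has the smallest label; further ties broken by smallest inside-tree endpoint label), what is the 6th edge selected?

C-I

Grow the tree from A using Prim:
Step 1: frontier [A C 5, A H 5, A F 14] → take A C (5); add C.
Step 2: frontier [A H 5, A F 14, B C 1, C F 8, C I 10, C G 17, C E 20] → take B C (1); add B.
Step 3: frontier [A H 5, A F 14, C F 8, C I 10, C G 17, C E 20] → take A H (5); add H.
Step 4: frontier [A F 14, C F 8, C I 10, C G 17, C E 20, F H 12] → take C F (8); add F.
Step 5: frontier [C I 10, C G 17, C E 20, F G 10, D F 13] → take F G (10); add G.
Step 6: frontier [C I 10, C E 20, D F 13, G I 11] → take C I (10); add I.
Step 7: frontier [C E 20, D F 13] → take D F (13); add D.
Step 8: frontier [C E 20, D E 11] → take D E (11); add E.
The 6th edge added is C I.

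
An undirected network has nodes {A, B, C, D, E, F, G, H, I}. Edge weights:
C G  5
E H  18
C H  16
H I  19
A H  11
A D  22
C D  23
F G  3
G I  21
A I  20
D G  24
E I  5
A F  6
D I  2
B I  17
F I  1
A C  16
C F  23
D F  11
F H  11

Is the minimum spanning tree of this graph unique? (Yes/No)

No

Kruskal: consider edges lightest-first.
F I (1): add — endpoints in different components.
D I (2): add — endpoints in different components.
F G (3): add — endpoints in different components.
C G (5): add — endpoints in different components.
E I (5): add — endpoints in different components.
A F (6): add — endpoints in different components.
A H (11): add — endpoints in different components.
D F (11): skip — D and F already connected.
F H (11): skip — F and H already connected.
A C (16): skip — A and C already connected.
C H (16): skip — C and H already connected.
B I (17): add — endpoints in different components.
Non-tree edge F H has weight 11, equal to the heaviest edge on its tree cycle — swapping gives another MST of the same weight. Not unique.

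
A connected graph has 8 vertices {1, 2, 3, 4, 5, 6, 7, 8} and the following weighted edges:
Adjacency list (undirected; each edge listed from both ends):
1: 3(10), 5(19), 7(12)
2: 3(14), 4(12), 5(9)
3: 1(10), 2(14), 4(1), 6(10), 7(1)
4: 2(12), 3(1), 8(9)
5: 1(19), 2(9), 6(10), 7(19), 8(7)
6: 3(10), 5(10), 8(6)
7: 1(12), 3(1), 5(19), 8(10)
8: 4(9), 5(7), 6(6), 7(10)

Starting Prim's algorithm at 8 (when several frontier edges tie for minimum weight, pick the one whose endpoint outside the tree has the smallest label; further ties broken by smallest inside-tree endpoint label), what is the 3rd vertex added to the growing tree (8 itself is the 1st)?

Grow the tree from 8 using Prim:
Step 1: cheapest edge leaving the tree is 6–8 (6); add 6.
Step 2: cheapest edge leaving the tree is 5–8 (7); add 5.
Step 3: cheapest edge leaving the tree is 2–5 (9); add 2.
Step 4: cheapest edge leaving the tree is 4–8 (9); add 4.
Step 5: cheapest edge leaving the tree is 3–4 (1); add 3.
Step 6: cheapest edge leaving the tree is 3–7 (1); add 7.
Step 7: cheapest edge leaving the tree is 1–3 (10); add 1.
Vertex order: 8, 6, 5, 2, 4, 3, 7, 1. The 3rd vertex is 5.

5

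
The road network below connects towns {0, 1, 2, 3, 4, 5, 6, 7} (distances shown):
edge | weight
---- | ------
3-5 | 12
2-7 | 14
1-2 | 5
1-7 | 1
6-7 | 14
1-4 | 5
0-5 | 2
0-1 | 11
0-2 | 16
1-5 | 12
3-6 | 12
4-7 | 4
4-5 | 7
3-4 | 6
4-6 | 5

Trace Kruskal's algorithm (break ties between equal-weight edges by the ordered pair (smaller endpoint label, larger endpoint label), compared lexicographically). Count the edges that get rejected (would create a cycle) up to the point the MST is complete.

1

Kruskal: consider edges lightest-first.
1-7 (1): add — endpoints in different components.
0-5 (2): add — endpoints in different components.
4-7 (4): add — endpoints in different components.
1-2 (5): add — endpoints in different components.
1-4 (5): skip — 1 and 4 already connected.
4-6 (5): add — endpoints in different components.
3-4 (6): add — endpoints in different components.
4-5 (7): add — endpoints in different components.
Edges rejected before the tree was complete: 1.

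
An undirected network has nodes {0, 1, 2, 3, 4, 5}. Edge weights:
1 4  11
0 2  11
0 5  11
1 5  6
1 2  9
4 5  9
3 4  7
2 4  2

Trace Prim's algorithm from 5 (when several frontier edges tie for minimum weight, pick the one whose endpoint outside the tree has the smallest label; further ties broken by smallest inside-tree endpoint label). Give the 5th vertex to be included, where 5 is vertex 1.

3

Prim, starting at 5.
Step 1: frontier [1 5 6, 4 5 9, 0 5 11] → take 1 5 (6); add 1.
Step 2: frontier [1 2 9, 1 4 11, 4 5 9, 0 5 11] → take 1 2 (9); add 2.
Step 3: frontier [1 4 11, 2 4 2, 0 2 11, 4 5 9, 0 5 11] → take 2 4 (2); add 4.
Step 4: frontier [0 2 11, 3 4 7, 0 5 11] → take 3 4 (7); add 3.
Step 5: frontier [0 2 11, 0 5 11] → take 0 2 (11); add 0.
Vertex order: 5, 1, 2, 4, 3, 0. The 5th vertex is 3.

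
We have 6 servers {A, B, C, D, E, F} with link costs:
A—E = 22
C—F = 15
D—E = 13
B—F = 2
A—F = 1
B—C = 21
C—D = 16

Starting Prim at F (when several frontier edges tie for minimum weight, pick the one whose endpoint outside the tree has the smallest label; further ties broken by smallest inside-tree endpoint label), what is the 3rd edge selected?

C-F

Grow the tree from F using Prim:
Step 1: frontier [A—F 1, B—F 2, C—F 15] → take A—F (1); add A.
Step 2: frontier [A—E 22, B—F 2, C—F 15] → take B—F (2); add B.
Step 3: frontier [A—E 22, B—C 21, C—F 15] → take C—F (15); add C.
Step 4: frontier [A—E 22, C—D 16] → take C—D (16); add D.
Step 5: frontier [A—E 22, D—E 13] → take D—E (13); add E.
The 3rd edge added is C—F.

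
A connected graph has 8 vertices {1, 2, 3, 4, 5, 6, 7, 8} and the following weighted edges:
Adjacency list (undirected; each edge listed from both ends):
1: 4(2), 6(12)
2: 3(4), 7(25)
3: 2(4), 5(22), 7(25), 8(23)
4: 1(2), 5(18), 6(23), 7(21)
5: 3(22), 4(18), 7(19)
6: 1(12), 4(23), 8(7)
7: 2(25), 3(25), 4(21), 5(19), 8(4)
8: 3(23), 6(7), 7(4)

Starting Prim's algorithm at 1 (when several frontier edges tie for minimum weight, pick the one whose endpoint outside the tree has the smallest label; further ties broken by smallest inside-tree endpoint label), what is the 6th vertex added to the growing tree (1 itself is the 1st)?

5

Prim, starting at 1.
Step 1: cheapest edge leaving the tree is 1–4 (2); add 4.
Step 2: cheapest edge leaving the tree is 1–6 (12); add 6.
Step 3: cheapest edge leaving the tree is 6–8 (7); add 8.
Step 4: cheapest edge leaving the tree is 7–8 (4); add 7.
Step 5: cheapest edge leaving the tree is 4–5 (18); add 5.
Step 6: cheapest edge leaving the tree is 3–5 (22); add 3.
Step 7: cheapest edge leaving the tree is 2–3 (4); add 2.
Vertex order: 1, 4, 6, 8, 7, 5, 3, 2. The 6th vertex is 5.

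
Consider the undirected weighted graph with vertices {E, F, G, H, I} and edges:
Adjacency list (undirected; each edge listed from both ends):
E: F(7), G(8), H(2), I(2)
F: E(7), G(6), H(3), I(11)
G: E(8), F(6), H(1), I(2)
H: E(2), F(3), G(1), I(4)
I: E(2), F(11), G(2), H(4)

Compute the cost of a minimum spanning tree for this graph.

8

Kruskal: consider edges lightest-first.
G-H (1): add — endpoints in different components.
E-H (2): add — endpoints in different components.
E-I (2): add — endpoints in different components.
G-I (2): skip — G and I already connected.
F-H (3): add — endpoints in different components.
MST edges: G-H, E-H, E-I, F-H; total weight 1+2+2+3 = 8.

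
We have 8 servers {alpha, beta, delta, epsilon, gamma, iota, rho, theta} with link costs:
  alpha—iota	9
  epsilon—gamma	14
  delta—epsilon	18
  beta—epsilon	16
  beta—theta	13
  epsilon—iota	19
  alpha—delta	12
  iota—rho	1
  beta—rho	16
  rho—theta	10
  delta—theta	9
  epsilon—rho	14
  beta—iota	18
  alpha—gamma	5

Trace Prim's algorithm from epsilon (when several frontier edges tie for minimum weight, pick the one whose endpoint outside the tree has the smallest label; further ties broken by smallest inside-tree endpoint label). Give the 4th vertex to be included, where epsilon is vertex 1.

iota

Grow the tree from epsilon using Prim:
Step 1: frontier [epsilon—gamma 14, epsilon—rho 14, beta—epsilon 16, delta—epsilon 18, epsilon—iota 19] → take epsilon—gamma (14); add gamma.
Step 2: frontier [epsilon—rho 14, beta—epsilon 16, delta—epsilon 18, epsilon—iota 19, alpha—gamma 5] → take alpha—gamma (5); add alpha.
Step 3: frontier [alpha—iota 9, alpha—delta 12, epsilon—rho 14, beta—epsilon 16, delta—epsilon 18, epsilon—iota 19] → take alpha—iota (9); add iota.
Step 4: frontier [alpha—delta 12, epsilon—rho 14, beta—epsilon 16, delta—epsilon 18, iota—rho 1, beta—iota 18] → take iota—rho (1); add rho.
Step 5: frontier [alpha—delta 12, beta—epsilon 16, delta—epsilon 18, beta—iota 18, rho—theta 10, beta—rho 16] → take rho—theta (10); add theta.
Step 6: frontier [alpha—delta 12, beta—epsilon 16, delta—epsilon 18, beta—iota 18, beta—rho 16, delta—theta 9, beta—theta 13] → take delta—theta (9); add delta.
Step 7: frontier [beta—epsilon 16, beta—iota 18, beta—rho 16, beta—theta 13] → take beta—theta (13); add beta.
Vertex order: epsilon, gamma, alpha, iota, rho, theta, delta, beta. The 4th vertex is iota.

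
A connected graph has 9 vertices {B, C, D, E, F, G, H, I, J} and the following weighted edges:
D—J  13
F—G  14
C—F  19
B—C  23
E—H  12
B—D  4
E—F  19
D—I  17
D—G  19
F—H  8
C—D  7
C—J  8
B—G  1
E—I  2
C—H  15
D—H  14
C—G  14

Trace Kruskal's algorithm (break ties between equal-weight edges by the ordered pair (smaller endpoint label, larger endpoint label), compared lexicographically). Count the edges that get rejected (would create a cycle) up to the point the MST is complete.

Kruskal's algorithm — process edges by increasing weight (ties by edge label):
B—G (1): add — endpoints in different components.
E—I (2): add — endpoints in different components.
B—D (4): add — endpoints in different components.
C—D (7): add — endpoints in different components.
C—J (8): add — endpoints in different components.
F—H (8): add — endpoints in different components.
E—H (12): add — endpoints in different components.
D—J (13): skip — D and J already connected.
C—G (14): skip — C and G already connected.
D—H (14): add — endpoints in different components.
Edges rejected before the tree was complete: 2.

2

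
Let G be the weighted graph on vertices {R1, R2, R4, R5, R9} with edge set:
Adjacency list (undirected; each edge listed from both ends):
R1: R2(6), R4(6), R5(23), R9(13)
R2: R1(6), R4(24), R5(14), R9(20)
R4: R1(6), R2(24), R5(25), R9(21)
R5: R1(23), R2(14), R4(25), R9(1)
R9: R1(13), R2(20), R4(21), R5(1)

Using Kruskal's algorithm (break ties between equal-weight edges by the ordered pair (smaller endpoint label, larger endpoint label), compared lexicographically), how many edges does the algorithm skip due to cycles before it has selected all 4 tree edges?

Kruskal's algorithm — process edges by increasing weight (ties by edge label):
R5-R9 (1): add. Components now {R2} {R5,R9} {R4} {R1}
R1-R2 (6): add. Components now {R1,R2} {R5,R9} {R4}
R1-R4 (6): add. Components now {R1,R2,R4} {R5,R9}
R1-R9 (13): add. Components now {R1,R2,R4,R5,R9}
Edges rejected before the tree was complete: 0.

0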